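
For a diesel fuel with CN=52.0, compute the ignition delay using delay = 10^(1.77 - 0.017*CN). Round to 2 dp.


delay = 10^(1.77 - 0.017*CN)
Exponent = 1.77 - 0.017*52.0 = 0.8860
delay = 10^0.8860 = 7.69 ms


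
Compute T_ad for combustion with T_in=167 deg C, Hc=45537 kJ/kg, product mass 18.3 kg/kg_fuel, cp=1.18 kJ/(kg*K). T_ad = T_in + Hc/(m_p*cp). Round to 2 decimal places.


T_ad = T_in + Hc / (m_p * cp)
Denominator = 18.3 * 1.18 = 21.5940
Temperature rise = 45537 / 21.5940 = 2108.78 K
T_ad = 167 + 2108.78 = 2275.78 deg C


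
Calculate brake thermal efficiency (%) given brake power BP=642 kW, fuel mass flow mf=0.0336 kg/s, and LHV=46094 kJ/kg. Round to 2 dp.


eta_BTE = (BP / (mf * LHV)) * 100
Denominator = 0.0336 * 46094 = 1548.7584 kW
eta_BTE = (642 / 1548.7584) * 100 = 41.45%


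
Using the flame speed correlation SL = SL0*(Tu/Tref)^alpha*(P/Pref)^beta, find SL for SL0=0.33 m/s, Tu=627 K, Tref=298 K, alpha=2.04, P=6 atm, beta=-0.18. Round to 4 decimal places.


SL = SL0 * (Tu/Tref)^alpha * (P/Pref)^beta
T ratio = 627/298 = 2.10402685
(T ratio)^alpha = 2.10402685^2.04 = 4.560628
(P/Pref)^beta = 6^(-0.18) = 0.724324
SL = 0.33 * 4.560628 * 0.724324 = 1.0901 m/s


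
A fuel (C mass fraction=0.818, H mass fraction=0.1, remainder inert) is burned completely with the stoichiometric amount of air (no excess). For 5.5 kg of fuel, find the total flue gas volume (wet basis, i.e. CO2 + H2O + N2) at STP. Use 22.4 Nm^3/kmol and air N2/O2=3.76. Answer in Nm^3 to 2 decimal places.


Per kg fuel: CO2 = (C/12 kmol)*22.4 = (0.818/12)*22.4 = 1.52693 Nm^3
Per kg fuel: H2O = (H/2 kmol)*22.4 = (0.1/2)*22.4 = 1.12000 Nm^3
O2 needed per kg fuel = C/12 + H/4 = 0.818/12 + 0.1/4 = 0.09316667 kmol
Per kg fuel: N2 = O2*3.76*22.4 = 0.09316667*3.76*22.4 = 7.84687 Nm^3
Total per kg = 1.52693 + 1.12000 + 7.84687 = 10.49380 Nm^3
Total = 10.49380 * 5.5 = 57.72 Nm^3


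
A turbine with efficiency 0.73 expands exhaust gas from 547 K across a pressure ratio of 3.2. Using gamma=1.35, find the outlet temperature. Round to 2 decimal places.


T_out = T_in * (1 - eta * (1 - PR^(-(gamma-1)/gamma)))
Exponent = -(1.35-1)/1.35 = -0.25925926
PR^exp = 3.2^(-0.25925926) = 0.73966521
Factor = 1 - 0.73*(1 - 0.73966521) = 0.80995560
T_out = 547 * 0.80995560 = 443.05 K


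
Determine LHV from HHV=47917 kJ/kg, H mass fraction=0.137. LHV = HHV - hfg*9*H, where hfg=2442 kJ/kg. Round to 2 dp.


LHV = HHV - hfg * 9 * H
Water correction = 2442 * 9 * 0.137 = 3010.986 kJ/kg
LHV = 47917 - 3010.986 = 44906.01 kJ/kg


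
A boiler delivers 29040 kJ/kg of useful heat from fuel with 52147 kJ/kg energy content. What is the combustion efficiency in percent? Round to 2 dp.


Efficiency = (Q_useful / Q_fuel) * 100
Efficiency = (29040 / 52147) * 100
Efficiency = 0.5569 * 100 = 55.69%


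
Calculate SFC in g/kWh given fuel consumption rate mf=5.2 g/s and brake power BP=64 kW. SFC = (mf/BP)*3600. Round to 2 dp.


SFC = (mf / BP) * 3600
Rate = 5.2 / 64 = 0.081250 g/(s*kW)
SFC = 0.081250 * 3600 = 292.50 g/kWh


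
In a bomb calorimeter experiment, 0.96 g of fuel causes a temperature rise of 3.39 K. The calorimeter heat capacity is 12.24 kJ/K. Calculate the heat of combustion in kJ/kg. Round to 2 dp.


Hc = C_cal * delta_T / m_fuel
Q_released = 12.24 * 3.39 = 41.4936 kJ
m_fuel = 0.96 g = 0.96/1000 kg = 0.000960 kg
Hc = 41.4936 / 0.000960 = 43222.50 kJ/kg


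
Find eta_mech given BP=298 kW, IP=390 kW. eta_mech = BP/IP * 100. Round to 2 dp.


eta_mech = (BP / IP) * 100
Ratio = 298 / 390 = 0.7641
eta_mech = 0.7641 * 100 = 76.41%


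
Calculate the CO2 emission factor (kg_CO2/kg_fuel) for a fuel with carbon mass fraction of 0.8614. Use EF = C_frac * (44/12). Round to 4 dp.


EF = C_frac * (M_CO2 / M_C)
EF = 0.8614 * (44/12)
EF = 0.8614 * 3.666667 = 3.1585 kg_CO2/kg_fuel


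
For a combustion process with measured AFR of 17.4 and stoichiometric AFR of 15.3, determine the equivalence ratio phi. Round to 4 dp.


phi = AFR_stoich / AFR_actual
phi = 15.3 / 17.4 = 0.8793


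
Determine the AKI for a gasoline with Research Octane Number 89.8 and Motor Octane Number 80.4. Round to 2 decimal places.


AKI = (RON + MON) / 2
AKI = (89.8 + 80.4) / 2
AKI = 170.2 / 2 = 85.10


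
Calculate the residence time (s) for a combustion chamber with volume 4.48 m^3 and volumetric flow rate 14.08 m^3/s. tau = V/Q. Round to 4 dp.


tau = V / Q_flow
tau = 4.48 / 14.08 = 0.3182 s


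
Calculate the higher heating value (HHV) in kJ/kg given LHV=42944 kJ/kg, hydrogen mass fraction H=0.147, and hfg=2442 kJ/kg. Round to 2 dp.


HHV = LHV + hfg * 9 * H
Water addition = 2442 * 9 * 0.147 = 3230.766 kJ/kg
HHV = 42944 + 3230.766 = 46174.77 kJ/kg


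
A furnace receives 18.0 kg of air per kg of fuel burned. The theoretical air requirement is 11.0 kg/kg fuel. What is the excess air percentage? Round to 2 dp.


Excess air = actual - stoichiometric = 18.0 - 11.0 = 7.00 kg/kg fuel
Excess air % = (excess / stoich) * 100 = (7.00 / 11.0) * 100 = 63.64%


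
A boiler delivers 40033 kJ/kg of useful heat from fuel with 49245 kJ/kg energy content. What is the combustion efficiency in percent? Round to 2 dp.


Efficiency = (Q_useful / Q_fuel) * 100
Efficiency = (40033 / 49245) * 100
Efficiency = 0.8129 * 100 = 81.29%


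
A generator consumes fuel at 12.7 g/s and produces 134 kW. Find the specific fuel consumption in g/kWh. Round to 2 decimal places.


SFC = (mf / BP) * 3600
Rate = 12.7 / 134 = 0.094776 g/(s*kW)
SFC = 0.094776 * 3600 = 341.19 g/kWh


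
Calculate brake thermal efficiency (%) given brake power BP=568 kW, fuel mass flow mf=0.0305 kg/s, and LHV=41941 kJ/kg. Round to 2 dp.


eta_BTE = (BP / (mf * LHV)) * 100
Denominator = 0.0305 * 41941 = 1279.2005 kW
eta_BTE = (568 / 1279.2005) * 100 = 44.40%


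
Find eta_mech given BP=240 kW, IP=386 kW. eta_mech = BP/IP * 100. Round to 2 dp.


eta_mech = (BP / IP) * 100
Ratio = 240 / 386 = 0.6218
eta_mech = 0.6218 * 100 = 62.18%


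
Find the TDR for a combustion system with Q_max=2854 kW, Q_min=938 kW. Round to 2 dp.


TDR = Q_max / Q_min
TDR = 2854 / 938 = 3.04


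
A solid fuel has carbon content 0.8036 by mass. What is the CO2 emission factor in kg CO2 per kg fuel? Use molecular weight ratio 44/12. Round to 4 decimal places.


EF = C_frac * (M_CO2 / M_C)
EF = 0.8036 * (44/12)
EF = 0.8036 * 3.666667 = 2.9465 kg_CO2/kg_fuel


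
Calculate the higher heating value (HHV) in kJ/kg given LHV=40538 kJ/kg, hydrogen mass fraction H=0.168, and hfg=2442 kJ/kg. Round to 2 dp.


HHV = LHV + hfg * 9 * H
Water addition = 2442 * 9 * 0.168 = 3692.304 kJ/kg
HHV = 40538 + 3692.304 = 44230.30 kJ/kg


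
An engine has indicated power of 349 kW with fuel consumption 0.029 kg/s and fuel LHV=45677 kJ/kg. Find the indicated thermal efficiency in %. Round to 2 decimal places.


eta_ith = (IP / (mf * LHV)) * 100
Denominator = 0.029 * 45677 = 1324.6330 kW
eta_ith = (349 / 1324.6330) * 100 = 26.35%


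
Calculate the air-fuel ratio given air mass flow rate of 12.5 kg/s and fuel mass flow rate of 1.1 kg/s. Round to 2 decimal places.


AFR = m_air / m_fuel
AFR = 12.5 / 1.1 = 11.36


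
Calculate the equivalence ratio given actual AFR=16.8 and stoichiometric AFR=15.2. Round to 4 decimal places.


phi = AFR_stoich / AFR_actual
phi = 15.2 / 16.8 = 0.9048


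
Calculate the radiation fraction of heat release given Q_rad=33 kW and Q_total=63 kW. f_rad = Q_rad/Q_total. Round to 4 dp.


f_rad = Q_rad / Q_total
f_rad = 33 / 63 = 0.5238


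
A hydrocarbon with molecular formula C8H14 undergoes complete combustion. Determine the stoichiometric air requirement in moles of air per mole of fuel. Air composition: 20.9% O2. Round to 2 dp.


Balanced combustion: C8H14 + 11.5 O2 -> 8 CO2 + 7 H2O
O2 needed = C + H/4 = 8 + 14/4 = 11.50 moles
Air moles = O2 / 0.209 = 11.50 / 0.209 = 55.02 moles air


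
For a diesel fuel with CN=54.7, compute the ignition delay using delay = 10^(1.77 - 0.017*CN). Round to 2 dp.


delay = 10^(1.77 - 0.017*CN)
Exponent = 1.77 - 0.017*54.7 = 0.8401
delay = 10^0.8401 = 6.92 ms


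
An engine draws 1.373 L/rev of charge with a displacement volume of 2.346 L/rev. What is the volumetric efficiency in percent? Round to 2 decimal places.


eta_v = (V_actual / V_disp) * 100
Ratio = 1.373 / 2.346 = 0.5853
eta_v = 0.5853 * 100 = 58.53%


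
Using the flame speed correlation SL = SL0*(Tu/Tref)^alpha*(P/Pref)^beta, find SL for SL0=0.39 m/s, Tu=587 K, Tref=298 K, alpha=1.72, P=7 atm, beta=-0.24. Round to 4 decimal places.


SL = SL0 * (Tu/Tref)^alpha * (P/Pref)^beta
T ratio = 587/298 = 1.96979866
(T ratio)^alpha = 1.96979866^1.72 = 3.209265
(P/Pref)^beta = 7^(-0.24) = 0.626869
SL = 0.39 * 3.209265 * 0.626869 = 0.7846 m/s


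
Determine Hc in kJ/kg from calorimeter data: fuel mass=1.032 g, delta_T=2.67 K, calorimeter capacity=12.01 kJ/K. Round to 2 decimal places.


Hc = C_cal * delta_T / m_fuel
Q_released = 12.01 * 2.67 = 32.0667 kJ
m_fuel = 1.032 g = 1.032/1000 kg = 0.001032 kg
Hc = 32.0667 / 0.001032 = 31072.38 kJ/kg


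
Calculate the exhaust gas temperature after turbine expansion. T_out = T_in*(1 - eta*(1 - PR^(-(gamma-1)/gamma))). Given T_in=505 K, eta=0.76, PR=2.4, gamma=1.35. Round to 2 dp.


T_out = T_in * (1 - eta * (1 - PR^(-(gamma-1)/gamma)))
Exponent = -(1.35-1)/1.35 = -0.25925926
PR^exp = 2.4^(-0.25925926) = 0.79694200
Factor = 1 - 0.76*(1 - 0.79694200) = 0.84567592
T_out = 505 * 0.84567592 = 427.07 K


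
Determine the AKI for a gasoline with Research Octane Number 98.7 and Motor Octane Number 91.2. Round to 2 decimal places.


AKI = (RON + MON) / 2
AKI = (98.7 + 91.2) / 2
AKI = 189.9 / 2 = 94.95


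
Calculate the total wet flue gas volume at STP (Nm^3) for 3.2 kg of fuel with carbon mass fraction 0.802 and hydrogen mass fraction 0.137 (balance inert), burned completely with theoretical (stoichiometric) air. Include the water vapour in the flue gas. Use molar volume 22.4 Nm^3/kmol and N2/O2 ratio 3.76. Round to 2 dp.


Per kg fuel: CO2 = (C/12 kmol)*22.4 = (0.802/12)*22.4 = 1.49707 Nm^3
Per kg fuel: H2O = (H/2 kmol)*22.4 = (0.137/2)*22.4 = 1.53440 Nm^3
O2 needed per kg fuel = C/12 + H/4 = 0.802/12 + 0.137/4 = 0.10108333 kmol
Per kg fuel: N2 = O2*3.76*22.4 = 0.10108333*3.76*22.4 = 8.51364 Nm^3
Total per kg = 1.49707 + 1.53440 + 8.51364 = 11.54511 Nm^3
Total = 11.54511 * 3.2 = 36.94 Nm^3


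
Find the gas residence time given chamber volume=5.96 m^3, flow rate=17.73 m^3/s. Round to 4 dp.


tau = V / Q_flow
tau = 5.96 / 17.73 = 0.3362 s


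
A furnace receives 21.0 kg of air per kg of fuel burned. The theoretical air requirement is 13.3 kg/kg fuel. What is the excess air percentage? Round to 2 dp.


Excess air = actual - stoichiometric = 21.0 - 13.3 = 7.70 kg/kg fuel
Excess air % = (excess / stoich) * 100 = (7.70 / 13.3) * 100 = 57.89%


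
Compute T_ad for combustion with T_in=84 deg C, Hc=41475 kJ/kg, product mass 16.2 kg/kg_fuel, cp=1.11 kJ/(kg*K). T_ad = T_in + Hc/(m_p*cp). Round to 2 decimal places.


T_ad = T_in + Hc / (m_p * cp)
Denominator = 16.2 * 1.11 = 17.9820
Temperature rise = 41475 / 17.9820 = 2306.47 K
T_ad = 84 + 2306.47 = 2390.47 deg C


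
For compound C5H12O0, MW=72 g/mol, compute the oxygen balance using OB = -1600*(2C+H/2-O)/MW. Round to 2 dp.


OB = -1600 * (2C + H/2 - O) / MW
Inner = 2*5 + 12/2 - 0 = 16.00
OB = -1600 * 16.00 / 72 = -355.56%


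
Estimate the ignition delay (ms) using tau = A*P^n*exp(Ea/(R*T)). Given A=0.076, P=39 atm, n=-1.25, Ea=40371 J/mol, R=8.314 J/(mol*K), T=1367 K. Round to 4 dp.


tau = A * P^n * exp(Ea/(R*T))
P^n = 39^(-1.25) = 0.01026052
Ea/(R*T) = 40371/(8.314*1367) = 3.552147
exp(Ea/(R*T)) = 34.888154
tau = 0.076 * 0.01026052 * 34.888154 = 0.0272 ms


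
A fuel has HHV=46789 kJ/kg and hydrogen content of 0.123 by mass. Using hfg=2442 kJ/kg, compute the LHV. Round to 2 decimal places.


LHV = HHV - hfg * 9 * H
Water correction = 2442 * 9 * 0.123 = 2703.294 kJ/kg
LHV = 46789 - 2703.294 = 44085.71 kJ/kg


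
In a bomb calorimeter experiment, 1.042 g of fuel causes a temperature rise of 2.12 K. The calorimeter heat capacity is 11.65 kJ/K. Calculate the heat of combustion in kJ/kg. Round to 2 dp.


Hc = C_cal * delta_T / m_fuel
Q_released = 11.65 * 2.12 = 24.6980 kJ
m_fuel = 1.042 g = 1.042/1000 kg = 0.001042 kg
Hc = 24.6980 / 0.001042 = 23702.50 kJ/kg


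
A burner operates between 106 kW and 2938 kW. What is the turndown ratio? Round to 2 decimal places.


TDR = Q_max / Q_min
TDR = 2938 / 106 = 27.72


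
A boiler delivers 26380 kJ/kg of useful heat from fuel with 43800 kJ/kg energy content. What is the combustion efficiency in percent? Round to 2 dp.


Efficiency = (Q_useful / Q_fuel) * 100
Efficiency = (26380 / 43800) * 100
Efficiency = 0.6023 * 100 = 60.23%


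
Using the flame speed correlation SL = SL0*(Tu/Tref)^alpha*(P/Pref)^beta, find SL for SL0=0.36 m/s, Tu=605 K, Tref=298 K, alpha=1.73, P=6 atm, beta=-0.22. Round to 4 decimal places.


SL = SL0 * (Tu/Tref)^alpha * (P/Pref)^beta
T ratio = 605/298 = 2.03020134
(T ratio)^alpha = 2.03020134^1.73 = 3.404416
(P/Pref)^beta = 6^(-0.22) = 0.674228
SL = 0.36 * 3.404416 * 0.674228 = 0.8263 m/s


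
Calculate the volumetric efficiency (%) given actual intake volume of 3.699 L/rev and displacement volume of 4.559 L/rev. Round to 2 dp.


eta_v = (V_actual / V_disp) * 100
Ratio = 3.699 / 4.559 = 0.8114
eta_v = 0.8114 * 100 = 81.14%


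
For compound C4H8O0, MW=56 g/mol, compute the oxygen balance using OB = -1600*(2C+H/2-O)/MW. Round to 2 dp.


OB = -1600 * (2C + H/2 - O) / MW
Inner = 2*4 + 8/2 - 0 = 12.00
OB = -1600 * 12.00 / 56 = -342.86%


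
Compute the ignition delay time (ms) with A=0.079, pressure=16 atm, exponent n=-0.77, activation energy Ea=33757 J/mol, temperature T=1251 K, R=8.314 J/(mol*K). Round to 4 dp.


tau = A * P^n * exp(Ea/(R*T))
P^n = 16^(-0.77) = 0.11825721
Ea/(R*T) = 33757/(8.314*1251) = 3.245611
exp(Ea/(R*T)) = 25.677403
tau = 0.079 * 0.11825721 * 25.677403 = 0.2399 ms


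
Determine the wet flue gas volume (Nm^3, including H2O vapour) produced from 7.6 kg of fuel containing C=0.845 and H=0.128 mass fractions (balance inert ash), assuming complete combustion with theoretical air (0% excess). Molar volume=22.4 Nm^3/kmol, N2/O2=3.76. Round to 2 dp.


Per kg fuel: CO2 = (C/12 kmol)*22.4 = (0.845/12)*22.4 = 1.57733 Nm^3
Per kg fuel: H2O = (H/2 kmol)*22.4 = (0.128/2)*22.4 = 1.43360 Nm^3
O2 needed per kg fuel = C/12 + H/4 = 0.845/12 + 0.128/4 = 0.10241667 kmol
Per kg fuel: N2 = O2*3.76*22.4 = 0.10241667*3.76*22.4 = 8.62594 Nm^3
Total per kg = 1.57733 + 1.43360 + 8.62594 = 11.63687 Nm^3
Total = 11.63687 * 7.6 = 88.44 Nm^3


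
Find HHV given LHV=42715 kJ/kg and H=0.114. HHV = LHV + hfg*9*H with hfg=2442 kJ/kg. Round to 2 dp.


HHV = LHV + hfg * 9 * H
Water addition = 2442 * 9 * 0.114 = 2505.492 kJ/kg
HHV = 42715 + 2505.492 = 45220.49 kJ/kg


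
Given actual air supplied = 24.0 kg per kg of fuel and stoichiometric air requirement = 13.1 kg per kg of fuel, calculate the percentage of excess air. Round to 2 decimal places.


Excess air = actual - stoichiometric = 24.0 - 13.1 = 10.90 kg/kg fuel
Excess air % = (excess / stoich) * 100 = (10.90 / 13.1) * 100 = 83.21%


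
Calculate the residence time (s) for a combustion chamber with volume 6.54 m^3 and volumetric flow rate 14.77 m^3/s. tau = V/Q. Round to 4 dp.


tau = V / Q_flow
tau = 6.54 / 14.77 = 0.4428 s


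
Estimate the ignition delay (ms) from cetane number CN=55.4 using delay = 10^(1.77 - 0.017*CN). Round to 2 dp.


delay = 10^(1.77 - 0.017*CN)
Exponent = 1.77 - 0.017*55.4 = 0.8282
delay = 10^0.8282 = 6.73 ms


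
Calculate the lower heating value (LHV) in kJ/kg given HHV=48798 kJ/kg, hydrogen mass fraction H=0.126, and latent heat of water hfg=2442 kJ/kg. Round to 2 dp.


LHV = HHV - hfg * 9 * H
Water correction = 2442 * 9 * 0.126 = 2769.228 kJ/kg
LHV = 48798 - 2769.228 = 46028.77 kJ/kg


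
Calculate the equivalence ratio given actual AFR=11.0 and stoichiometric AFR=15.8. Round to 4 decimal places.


phi = AFR_stoich / AFR_actual
phi = 15.8 / 11.0 = 1.4364


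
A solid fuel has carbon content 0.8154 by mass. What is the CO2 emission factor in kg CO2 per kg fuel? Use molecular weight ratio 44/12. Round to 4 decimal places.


EF = C_frac * (M_CO2 / M_C)
EF = 0.8154 * (44/12)
EF = 0.8154 * 3.666667 = 2.9898 kg_CO2/kg_fuel


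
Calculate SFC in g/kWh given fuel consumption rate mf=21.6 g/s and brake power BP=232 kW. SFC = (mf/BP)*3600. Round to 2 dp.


SFC = (mf / BP) * 3600
Rate = 21.6 / 232 = 0.093103 g/(s*kW)
SFC = 0.093103 * 3600 = 335.17 g/kWh


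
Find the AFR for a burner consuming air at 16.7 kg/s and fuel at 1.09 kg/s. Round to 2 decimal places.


AFR = m_air / m_fuel
AFR = 16.7 / 1.09 = 15.32


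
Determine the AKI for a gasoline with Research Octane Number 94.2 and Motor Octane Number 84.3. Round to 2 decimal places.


AKI = (RON + MON) / 2
AKI = (94.2 + 84.3) / 2
AKI = 178.5 / 2 = 89.25


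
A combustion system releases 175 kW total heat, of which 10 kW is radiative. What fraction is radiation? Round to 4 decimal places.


f_rad = Q_rad / Q_total
f_rad = 10 / 175 = 0.0571


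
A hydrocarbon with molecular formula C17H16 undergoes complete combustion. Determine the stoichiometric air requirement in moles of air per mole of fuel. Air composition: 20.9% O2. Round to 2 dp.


Balanced combustion: C17H16 + 21 O2 -> 17 CO2 + 8 H2O
O2 needed = C + H/4 = 17 + 16/4 = 21.00 moles
Air moles = O2 / 0.209 = 21.00 / 0.209 = 100.48 moles air


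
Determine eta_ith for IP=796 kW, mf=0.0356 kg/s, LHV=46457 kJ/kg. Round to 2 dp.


eta_ith = (IP / (mf * LHV)) * 100
Denominator = 0.0356 * 46457 = 1653.8692 kW
eta_ith = (796 / 1653.8692) * 100 = 48.13%


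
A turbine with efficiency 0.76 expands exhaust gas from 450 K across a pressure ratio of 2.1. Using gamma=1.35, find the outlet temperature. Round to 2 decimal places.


T_out = T_in * (1 - eta * (1 - PR^(-(gamma-1)/gamma)))
Exponent = -(1.35-1)/1.35 = -0.25925926
PR^exp = 2.1^(-0.25925926) = 0.82501466
Factor = 1 - 0.76*(1 - 0.82501466) = 0.86701114
T_out = 450 * 0.86701114 = 390.16 K


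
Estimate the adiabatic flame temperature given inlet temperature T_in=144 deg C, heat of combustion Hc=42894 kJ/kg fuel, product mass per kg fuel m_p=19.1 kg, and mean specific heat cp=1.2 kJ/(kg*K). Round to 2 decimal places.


T_ad = T_in + Hc / (m_p * cp)
Denominator = 19.1 * 1.2 = 22.9200
Temperature rise = 42894 / 22.9200 = 1871.47 K
T_ad = 144 + 1871.47 = 2015.47 deg C


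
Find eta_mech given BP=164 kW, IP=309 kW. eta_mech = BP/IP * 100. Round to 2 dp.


eta_mech = (BP / IP) * 100
Ratio = 164 / 309 = 0.5307
eta_mech = 0.5307 * 100 = 53.07%


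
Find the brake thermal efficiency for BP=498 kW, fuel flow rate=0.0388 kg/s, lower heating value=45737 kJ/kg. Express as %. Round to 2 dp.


eta_BTE = (BP / (mf * LHV)) * 100
Denominator = 0.0388 * 45737 = 1774.5956 kW
eta_BTE = (498 / 1774.5956) * 100 = 28.06%


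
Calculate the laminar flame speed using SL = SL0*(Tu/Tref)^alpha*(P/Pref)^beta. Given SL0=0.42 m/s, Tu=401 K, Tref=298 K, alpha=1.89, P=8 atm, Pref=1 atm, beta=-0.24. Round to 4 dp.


SL = SL0 * (Tu/Tref)^alpha * (P/Pref)^beta
T ratio = 401/298 = 1.34563758
(T ratio)^alpha = 1.34563758^1.89 = 1.752565
(P/Pref)^beta = 8^(-0.24) = 0.607097
SL = 0.42 * 1.752565 * 0.607097 = 0.4469 m/s


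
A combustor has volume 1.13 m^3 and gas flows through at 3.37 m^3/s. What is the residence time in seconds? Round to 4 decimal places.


tau = V / Q_flow
tau = 1.13 / 3.37 = 0.3353 s


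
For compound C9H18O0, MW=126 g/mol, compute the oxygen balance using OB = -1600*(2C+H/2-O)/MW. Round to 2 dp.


OB = -1600 * (2C + H/2 - O) / MW
Inner = 2*9 + 18/2 - 0 = 27.00
OB = -1600 * 27.00 / 126 = -342.86%


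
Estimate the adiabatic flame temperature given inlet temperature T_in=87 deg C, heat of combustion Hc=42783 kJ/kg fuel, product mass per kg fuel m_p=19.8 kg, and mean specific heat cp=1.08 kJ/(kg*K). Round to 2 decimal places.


T_ad = T_in + Hc / (m_p * cp)
Denominator = 19.8 * 1.08 = 21.3840
Temperature rise = 42783 / 21.3840 = 2000.70 K
T_ad = 87 + 2000.70 = 2087.70 deg C


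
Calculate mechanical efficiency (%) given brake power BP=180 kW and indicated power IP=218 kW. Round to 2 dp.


eta_mech = (BP / IP) * 100
Ratio = 180 / 218 = 0.8257
eta_mech = 0.8257 * 100 = 82.57%


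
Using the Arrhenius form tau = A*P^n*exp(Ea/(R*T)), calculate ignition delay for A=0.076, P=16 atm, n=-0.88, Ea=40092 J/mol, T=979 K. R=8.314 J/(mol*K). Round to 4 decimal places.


tau = A * P^n * exp(Ea/(R*T))
P^n = 16^(-0.88) = 0.08717148
Ea/(R*T) = 40092/(8.314*979) = 4.925667
exp(Ea/(R*T)) = 137.781151
tau = 0.076 * 0.08717148 * 137.781151 = 0.9128 ms


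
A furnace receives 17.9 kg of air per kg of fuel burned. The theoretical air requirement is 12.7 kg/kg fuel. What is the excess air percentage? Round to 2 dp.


Excess air = actual - stoichiometric = 17.9 - 12.7 = 5.20 kg/kg fuel
Excess air % = (excess / stoich) * 100 = (5.20 / 12.7) * 100 = 40.94%


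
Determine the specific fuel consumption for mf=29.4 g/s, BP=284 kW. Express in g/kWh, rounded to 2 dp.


SFC = (mf / BP) * 3600
Rate = 29.4 / 284 = 0.103521 g/(s*kW)
SFC = 0.103521 * 3600 = 372.68 g/kWh


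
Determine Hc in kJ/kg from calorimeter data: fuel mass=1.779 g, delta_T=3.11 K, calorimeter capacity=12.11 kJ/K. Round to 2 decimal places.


Hc = C_cal * delta_T / m_fuel
Q_released = 12.11 * 3.11 = 37.6621 kJ
m_fuel = 1.779 g = 1.779/1000 kg = 0.001779 kg
Hc = 37.6621 / 0.001779 = 21170.38 kJ/kg


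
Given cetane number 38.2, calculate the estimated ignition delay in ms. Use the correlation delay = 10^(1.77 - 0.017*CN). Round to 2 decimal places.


delay = 10^(1.77 - 0.017*CN)
Exponent = 1.77 - 0.017*38.2 = 1.1206
delay = 10^1.1206 = 13.20 ms


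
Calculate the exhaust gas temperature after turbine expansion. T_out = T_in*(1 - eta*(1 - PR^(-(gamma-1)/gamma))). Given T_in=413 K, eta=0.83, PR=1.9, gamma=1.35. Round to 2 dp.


T_out = T_in * (1 - eta * (1 - PR^(-(gamma-1)/gamma)))
Exponent = -(1.35-1)/1.35 = -0.25925926
PR^exp = 1.9^(-0.25925926) = 0.84670193
Factor = 1 - 0.83*(1 - 0.84670193) = 0.87276260
T_out = 413 * 0.87276260 = 360.45 K


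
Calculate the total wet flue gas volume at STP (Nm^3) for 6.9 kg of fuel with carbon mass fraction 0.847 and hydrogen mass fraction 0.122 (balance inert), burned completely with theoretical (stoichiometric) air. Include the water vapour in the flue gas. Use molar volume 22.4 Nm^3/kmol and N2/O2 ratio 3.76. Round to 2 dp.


Per kg fuel: CO2 = (C/12 kmol)*22.4 = (0.847/12)*22.4 = 1.58107 Nm^3
Per kg fuel: H2O = (H/2 kmol)*22.4 = (0.122/2)*22.4 = 1.36640 Nm^3
O2 needed per kg fuel = C/12 + H/4 = 0.847/12 + 0.122/4 = 0.10108333 kmol
Per kg fuel: N2 = O2*3.76*22.4 = 0.10108333*3.76*22.4 = 8.51364 Nm^3
Total per kg = 1.58107 + 1.36640 + 8.51364 = 11.46111 Nm^3
Total = 11.46111 * 6.9 = 79.08 Nm^3


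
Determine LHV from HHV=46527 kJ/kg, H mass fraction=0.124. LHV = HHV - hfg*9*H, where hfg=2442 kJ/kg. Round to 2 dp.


LHV = HHV - hfg * 9 * H
Water correction = 2442 * 9 * 0.124 = 2725.272 kJ/kg
LHV = 46527 - 2725.272 = 43801.73 kJ/kg


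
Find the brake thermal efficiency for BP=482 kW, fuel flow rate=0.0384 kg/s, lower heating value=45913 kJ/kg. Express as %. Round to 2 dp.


eta_BTE = (BP / (mf * LHV)) * 100
Denominator = 0.0384 * 45913 = 1763.0592 kW
eta_BTE = (482 / 1763.0592) * 100 = 27.34%


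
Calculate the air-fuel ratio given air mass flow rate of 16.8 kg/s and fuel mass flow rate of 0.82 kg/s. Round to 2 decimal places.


AFR = m_air / m_fuel
AFR = 16.8 / 0.82 = 20.49


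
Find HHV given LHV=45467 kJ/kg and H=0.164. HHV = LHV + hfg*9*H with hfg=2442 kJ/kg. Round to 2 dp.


HHV = LHV + hfg * 9 * H
Water addition = 2442 * 9 * 0.164 = 3604.392 kJ/kg
HHV = 45467 + 3604.392 = 49071.39 kJ/kg


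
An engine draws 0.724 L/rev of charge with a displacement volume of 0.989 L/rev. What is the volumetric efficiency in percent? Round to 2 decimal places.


eta_v = (V_actual / V_disp) * 100
Ratio = 0.724 / 0.989 = 0.7321
eta_v = 0.7321 * 100 = 73.21%


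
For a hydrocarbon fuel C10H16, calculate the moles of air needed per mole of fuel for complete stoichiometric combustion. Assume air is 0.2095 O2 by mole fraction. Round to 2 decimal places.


Balanced combustion: C10H16 + 14 O2 -> 10 CO2 + 8 H2O
O2 needed = C + H/4 = 10 + 16/4 = 14.00 moles
Air moles = O2 / 0.2095 = 14.00 / 0.2095 = 66.83 moles air


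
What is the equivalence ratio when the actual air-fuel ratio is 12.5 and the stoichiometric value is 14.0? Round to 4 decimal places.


phi = AFR_stoich / AFR_actual
phi = 14.0 / 12.5 = 1.1200


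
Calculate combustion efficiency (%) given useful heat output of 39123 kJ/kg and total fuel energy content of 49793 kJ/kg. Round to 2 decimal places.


Efficiency = (Q_useful / Q_fuel) * 100
Efficiency = (39123 / 49793) * 100
Efficiency = 0.7857 * 100 = 78.57%


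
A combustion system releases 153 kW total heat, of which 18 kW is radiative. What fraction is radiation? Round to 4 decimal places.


f_rad = Q_rad / Q_total
f_rad = 18 / 153 = 0.1176


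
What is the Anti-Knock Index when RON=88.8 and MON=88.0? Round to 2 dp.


AKI = (RON + MON) / 2
AKI = (88.8 + 88.0) / 2
AKI = 176.8 / 2 = 88.40


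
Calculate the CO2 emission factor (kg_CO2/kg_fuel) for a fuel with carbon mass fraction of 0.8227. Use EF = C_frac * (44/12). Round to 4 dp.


EF = C_frac * (M_CO2 / M_C)
EF = 0.8227 * (44/12)
EF = 0.8227 * 3.666667 = 3.0166 kg_CO2/kg_fuel


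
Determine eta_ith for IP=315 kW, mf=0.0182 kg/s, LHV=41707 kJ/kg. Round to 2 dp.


eta_ith = (IP / (mf * LHV)) * 100
Denominator = 0.0182 * 41707 = 759.0674 kW
eta_ith = (315 / 759.0674) * 100 = 41.50%


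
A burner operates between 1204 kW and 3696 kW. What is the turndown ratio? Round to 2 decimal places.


TDR = Q_max / Q_min
TDR = 3696 / 1204 = 3.07


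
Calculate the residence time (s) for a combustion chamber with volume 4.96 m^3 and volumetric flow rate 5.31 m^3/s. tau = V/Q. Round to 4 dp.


tau = V / Q_flow
tau = 4.96 / 5.31 = 0.9341 s


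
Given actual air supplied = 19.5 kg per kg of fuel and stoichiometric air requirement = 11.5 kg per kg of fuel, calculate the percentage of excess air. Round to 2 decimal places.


Excess air = actual - stoichiometric = 19.5 - 11.5 = 8.00 kg/kg fuel
Excess air % = (excess / stoich) * 100 = (8.00 / 11.5) * 100 = 69.57%


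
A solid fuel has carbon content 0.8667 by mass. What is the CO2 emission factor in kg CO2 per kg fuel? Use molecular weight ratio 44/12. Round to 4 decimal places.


EF = C_frac * (M_CO2 / M_C)
EF = 0.8667 * (44/12)
EF = 0.8667 * 3.666667 = 3.1779 kg_CO2/kg_fuel


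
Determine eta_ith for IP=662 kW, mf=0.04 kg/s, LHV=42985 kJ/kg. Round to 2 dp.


eta_ith = (IP / (mf * LHV)) * 100
Denominator = 0.04 * 42985 = 1719.4000 kW
eta_ith = (662 / 1719.4000) * 100 = 38.50%


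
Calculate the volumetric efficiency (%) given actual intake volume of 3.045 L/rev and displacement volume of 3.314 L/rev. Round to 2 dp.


eta_v = (V_actual / V_disp) * 100
Ratio = 3.045 / 3.314 = 0.9188
eta_v = 0.9188 * 100 = 91.88%


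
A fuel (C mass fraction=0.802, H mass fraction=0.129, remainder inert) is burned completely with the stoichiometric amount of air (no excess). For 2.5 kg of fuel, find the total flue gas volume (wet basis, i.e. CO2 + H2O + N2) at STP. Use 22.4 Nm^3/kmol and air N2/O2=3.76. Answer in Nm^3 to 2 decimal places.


Per kg fuel: CO2 = (C/12 kmol)*22.4 = (0.802/12)*22.4 = 1.49707 Nm^3
Per kg fuel: H2O = (H/2 kmol)*22.4 = (0.129/2)*22.4 = 1.44480 Nm^3
O2 needed per kg fuel = C/12 + H/4 = 0.802/12 + 0.129/4 = 0.09908333 kmol
Per kg fuel: N2 = O2*3.76*22.4 = 0.09908333*3.76*22.4 = 8.34519 Nm^3
Total per kg = 1.49707 + 1.44480 + 8.34519 = 11.28706 Nm^3
Total = 11.28706 * 2.5 = 28.22 Nm^3


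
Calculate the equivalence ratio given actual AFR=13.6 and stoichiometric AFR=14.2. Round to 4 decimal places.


phi = AFR_stoich / AFR_actual
phi = 14.2 / 13.6 = 1.0441


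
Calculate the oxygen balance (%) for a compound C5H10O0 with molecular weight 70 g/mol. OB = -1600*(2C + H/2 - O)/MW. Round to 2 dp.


OB = -1600 * (2C + H/2 - O) / MW
Inner = 2*5 + 10/2 - 0 = 15.00
OB = -1600 * 15.00 / 70 = -342.86%


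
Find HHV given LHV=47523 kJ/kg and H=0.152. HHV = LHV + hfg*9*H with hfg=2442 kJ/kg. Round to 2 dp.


HHV = LHV + hfg * 9 * H
Water addition = 2442 * 9 * 0.152 = 3340.656 kJ/kg
HHV = 47523 + 3340.656 = 50863.66 kJ/kg


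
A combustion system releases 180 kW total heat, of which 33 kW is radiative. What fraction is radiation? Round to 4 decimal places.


f_rad = Q_rad / Q_total
f_rad = 33 / 180 = 0.1833


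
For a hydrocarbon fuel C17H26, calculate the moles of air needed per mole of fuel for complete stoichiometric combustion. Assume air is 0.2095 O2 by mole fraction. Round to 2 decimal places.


Balanced combustion: C17H26 + 23.5 O2 -> 17 CO2 + 13 H2O
O2 needed = C + H/4 = 17 + 26/4 = 23.50 moles
Air moles = O2 / 0.2095 = 23.50 / 0.2095 = 112.17 moles air


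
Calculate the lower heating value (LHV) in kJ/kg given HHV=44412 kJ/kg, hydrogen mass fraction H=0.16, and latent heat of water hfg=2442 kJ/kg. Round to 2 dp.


LHV = HHV - hfg * 9 * H
Water correction = 2442 * 9 * 0.16 = 3516.480 kJ/kg
LHV = 44412 - 3516.480 = 40895.52 kJ/kg


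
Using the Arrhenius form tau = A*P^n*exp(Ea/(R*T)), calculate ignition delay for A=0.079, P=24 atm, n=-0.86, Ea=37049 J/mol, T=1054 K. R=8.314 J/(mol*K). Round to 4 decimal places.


tau = A * P^n * exp(Ea/(R*T))
P^n = 24^(-0.86) = 0.06501571
Ea/(R*T) = 37049/(8.314*1054) = 4.227911
exp(Ea/(R*T)) = 68.573847
tau = 0.079 * 0.06501571 * 68.573847 = 0.3522 ms


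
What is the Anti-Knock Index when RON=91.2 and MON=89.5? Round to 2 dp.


AKI = (RON + MON) / 2
AKI = (91.2 + 89.5) / 2
AKI = 180.7 / 2 = 90.35


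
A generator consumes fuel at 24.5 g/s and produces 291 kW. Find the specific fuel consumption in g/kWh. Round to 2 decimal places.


SFC = (mf / BP) * 3600
Rate = 24.5 / 291 = 0.084192 g/(s*kW)
SFC = 0.084192 * 3600 = 303.09 g/kWh


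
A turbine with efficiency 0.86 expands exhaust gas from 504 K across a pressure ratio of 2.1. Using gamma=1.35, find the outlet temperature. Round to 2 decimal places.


T_out = T_in * (1 - eta * (1 - PR^(-(gamma-1)/gamma)))
Exponent = -(1.35-1)/1.35 = -0.25925926
PR^exp = 2.1^(-0.25925926) = 0.82501466
Factor = 1 - 0.86*(1 - 0.82501466) = 0.84951261
T_out = 504 * 0.84951261 = 428.15 K


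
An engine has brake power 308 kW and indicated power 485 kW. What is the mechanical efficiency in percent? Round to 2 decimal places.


eta_mech = (BP / IP) * 100
Ratio = 308 / 485 = 0.6351
eta_mech = 0.6351 * 100 = 63.51%


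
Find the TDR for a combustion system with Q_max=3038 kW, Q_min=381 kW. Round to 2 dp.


TDR = Q_max / Q_min
TDR = 3038 / 381 = 7.97


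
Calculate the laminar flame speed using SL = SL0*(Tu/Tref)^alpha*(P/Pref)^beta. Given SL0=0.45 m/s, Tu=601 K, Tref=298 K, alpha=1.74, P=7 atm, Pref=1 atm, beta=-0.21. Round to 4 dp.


SL = SL0 * (Tu/Tref)^alpha * (P/Pref)^beta
T ratio = 601/298 = 2.01677852
(T ratio)^alpha = 2.01677852^1.74 = 3.389263
(P/Pref)^beta = 7^(-0.21) = 0.664553
SL = 0.45 * 3.389263 * 0.664553 = 1.0136 m/s


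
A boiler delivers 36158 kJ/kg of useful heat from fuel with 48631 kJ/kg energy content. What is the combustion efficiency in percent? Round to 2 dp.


Efficiency = (Q_useful / Q_fuel) * 100
Efficiency = (36158 / 48631) * 100
Efficiency = 0.7435 * 100 = 74.35%


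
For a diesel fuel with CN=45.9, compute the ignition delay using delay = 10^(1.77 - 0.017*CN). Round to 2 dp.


delay = 10^(1.77 - 0.017*CN)
Exponent = 1.77 - 0.017*45.9 = 0.9897
delay = 10^0.9897 = 9.77 ms


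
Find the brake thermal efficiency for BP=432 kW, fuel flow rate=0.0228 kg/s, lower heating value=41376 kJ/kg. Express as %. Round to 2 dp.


eta_BTE = (BP / (mf * LHV)) * 100
Denominator = 0.0228 * 41376 = 943.3728 kW
eta_BTE = (432 / 943.3728) * 100 = 45.79%


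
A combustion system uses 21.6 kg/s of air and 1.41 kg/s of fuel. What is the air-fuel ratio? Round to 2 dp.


AFR = m_air / m_fuel
AFR = 21.6 / 1.41 = 15.32


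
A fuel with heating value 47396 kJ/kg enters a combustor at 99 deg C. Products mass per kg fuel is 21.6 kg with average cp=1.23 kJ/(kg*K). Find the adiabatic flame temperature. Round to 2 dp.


T_ad = T_in + Hc / (m_p * cp)
Denominator = 21.6 * 1.23 = 26.5680
Temperature rise = 47396 / 26.5680 = 1783.95 K
T_ad = 99 + 1783.95 = 1882.95 deg C


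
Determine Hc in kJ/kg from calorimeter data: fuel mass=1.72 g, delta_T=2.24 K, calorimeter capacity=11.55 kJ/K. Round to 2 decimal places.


Hc = C_cal * delta_T / m_fuel
Q_released = 11.55 * 2.24 = 25.8720 kJ
m_fuel = 1.72 g = 1.72/1000 kg = 0.001720 kg
Hc = 25.8720 / 0.001720 = 15041.86 kJ/kg


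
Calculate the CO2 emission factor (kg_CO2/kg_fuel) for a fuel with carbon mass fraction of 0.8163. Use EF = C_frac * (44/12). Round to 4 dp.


EF = C_frac * (M_CO2 / M_C)
EF = 0.8163 * (44/12)
EF = 0.8163 * 3.666667 = 2.9931 kg_CO2/kg_fuel


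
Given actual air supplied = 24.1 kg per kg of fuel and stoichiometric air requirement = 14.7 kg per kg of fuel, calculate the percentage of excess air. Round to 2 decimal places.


Excess air = actual - stoichiometric = 24.1 - 14.7 = 9.40 kg/kg fuel
Excess air % = (excess / stoich) * 100 = (9.40 / 14.7) * 100 = 63.95%


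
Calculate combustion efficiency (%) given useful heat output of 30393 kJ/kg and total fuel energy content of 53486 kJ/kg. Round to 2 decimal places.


Efficiency = (Q_useful / Q_fuel) * 100
Efficiency = (30393 / 53486) * 100
Efficiency = 0.5682 * 100 = 56.82%


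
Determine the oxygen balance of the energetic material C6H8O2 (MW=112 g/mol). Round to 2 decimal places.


OB = -1600 * (2C + H/2 - O) / MW
Inner = 2*6 + 8/2 - 2 = 14.00
OB = -1600 * 14.00 / 112 = -200.00%


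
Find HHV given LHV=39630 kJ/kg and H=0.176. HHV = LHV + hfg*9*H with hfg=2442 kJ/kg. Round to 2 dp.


HHV = LHV + hfg * 9 * H
Water addition = 2442 * 9 * 0.176 = 3868.128 kJ/kg
HHV = 39630 + 3868.128 = 43498.13 kJ/kg


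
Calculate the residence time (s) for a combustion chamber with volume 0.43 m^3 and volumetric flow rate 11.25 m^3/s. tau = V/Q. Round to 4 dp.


tau = V / Q_flow
tau = 0.43 / 11.25 = 0.0382 s


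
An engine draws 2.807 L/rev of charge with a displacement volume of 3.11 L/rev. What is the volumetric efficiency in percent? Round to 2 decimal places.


eta_v = (V_actual / V_disp) * 100
Ratio = 2.807 / 3.11 = 0.9026
eta_v = 0.9026 * 100 = 90.26%


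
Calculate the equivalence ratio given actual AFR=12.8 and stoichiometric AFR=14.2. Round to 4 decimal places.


phi = AFR_stoich / AFR_actual
phi = 14.2 / 12.8 = 1.1094


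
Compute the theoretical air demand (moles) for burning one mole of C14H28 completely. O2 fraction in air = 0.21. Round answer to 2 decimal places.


Balanced combustion: C14H28 + 21 O2 -> 14 CO2 + 14 H2O
O2 needed = C + H/4 = 14 + 28/4 = 21.00 moles
Air moles = O2 / 0.21 = 21.00 / 0.21 = 100.00 moles air


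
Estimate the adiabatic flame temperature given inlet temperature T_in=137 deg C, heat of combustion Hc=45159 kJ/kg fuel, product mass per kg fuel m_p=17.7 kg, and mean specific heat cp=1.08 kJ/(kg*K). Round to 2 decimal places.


T_ad = T_in + Hc / (m_p * cp)
Denominator = 17.7 * 1.08 = 19.1160
Temperature rise = 45159 / 19.1160 = 2362.37 K
T_ad = 137 + 2362.37 = 2499.37 deg C


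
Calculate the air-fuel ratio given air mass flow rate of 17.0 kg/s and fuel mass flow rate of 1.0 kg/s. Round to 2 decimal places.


AFR = m_air / m_fuel
AFR = 17.0 / 1.0 = 17.00


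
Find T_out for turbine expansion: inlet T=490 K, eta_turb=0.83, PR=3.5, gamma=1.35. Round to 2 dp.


T_out = T_in * (1 - eta * (1 - PR^(-(gamma-1)/gamma)))
Exponent = -(1.35-1)/1.35 = -0.25925926
PR^exp = 3.5^(-0.25925926) = 0.72267881
Factor = 1 - 0.83*(1 - 0.72267881) = 0.76982341
T_out = 490 * 0.76982341 = 377.21 K


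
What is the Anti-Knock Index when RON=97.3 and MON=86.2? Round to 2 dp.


AKI = (RON + MON) / 2
AKI = (97.3 + 86.2) / 2
AKI = 183.5 / 2 = 91.75


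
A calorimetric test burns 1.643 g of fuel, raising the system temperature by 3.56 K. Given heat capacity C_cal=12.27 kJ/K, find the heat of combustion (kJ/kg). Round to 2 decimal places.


Hc = C_cal * delta_T / m_fuel
Q_released = 12.27 * 3.56 = 43.6812 kJ
m_fuel = 1.643 g = 1.643/1000 kg = 0.001643 kg
Hc = 43.6812 / 0.001643 = 26586.24 kJ/kg


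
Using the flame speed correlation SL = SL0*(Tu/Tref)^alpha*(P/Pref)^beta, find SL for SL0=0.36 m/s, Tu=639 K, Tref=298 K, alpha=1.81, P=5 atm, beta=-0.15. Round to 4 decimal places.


SL = SL0 * (Tu/Tref)^alpha * (P/Pref)^beta
T ratio = 639/298 = 2.14429530
(T ratio)^alpha = 2.14429530^1.81 = 3.977637
(P/Pref)^beta = 5^(-0.15) = 0.785515
SL = 0.36 * 3.977637 * 0.785515 = 1.1248 m/s


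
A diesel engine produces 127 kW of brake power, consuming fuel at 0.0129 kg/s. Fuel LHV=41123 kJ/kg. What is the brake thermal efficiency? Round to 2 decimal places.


eta_BTE = (BP / (mf * LHV)) * 100
Denominator = 0.0129 * 41123 = 530.4867 kW
eta_BTE = (127 / 530.4867) * 100 = 23.94%


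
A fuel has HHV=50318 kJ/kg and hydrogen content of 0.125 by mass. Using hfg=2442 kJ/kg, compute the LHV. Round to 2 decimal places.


LHV = HHV - hfg * 9 * H
Water correction = 2442 * 9 * 0.125 = 2747.250 kJ/kg
LHV = 50318 - 2747.250 = 47570.75 kJ/kg


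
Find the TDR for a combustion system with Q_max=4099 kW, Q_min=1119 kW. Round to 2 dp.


TDR = Q_max / Q_min
TDR = 4099 / 1119 = 3.66


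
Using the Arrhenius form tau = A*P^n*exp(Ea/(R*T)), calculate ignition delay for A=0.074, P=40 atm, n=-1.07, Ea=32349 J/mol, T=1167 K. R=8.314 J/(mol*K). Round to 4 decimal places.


tau = A * P^n * exp(Ea/(R*T))
P^n = 40^(-1.07) = 0.01931060
Ea/(R*T) = 32349/(8.314*1167) = 3.334110
exp(Ea/(R*T)) = 28.053417
tau = 0.074 * 0.01931060 * 28.053417 = 0.0401 ms


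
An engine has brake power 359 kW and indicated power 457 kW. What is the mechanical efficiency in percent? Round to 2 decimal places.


eta_mech = (BP / IP) * 100
Ratio = 359 / 457 = 0.7856
eta_mech = 0.7856 * 100 = 78.56%


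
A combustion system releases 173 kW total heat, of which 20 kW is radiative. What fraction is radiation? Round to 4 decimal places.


f_rad = Q_rad / Q_total
f_rad = 20 / 173 = 0.1156


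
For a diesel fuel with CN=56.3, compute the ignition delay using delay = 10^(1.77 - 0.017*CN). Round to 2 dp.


delay = 10^(1.77 - 0.017*CN)
Exponent = 1.77 - 0.017*56.3 = 0.8129
delay = 10^0.8129 = 6.50 ms


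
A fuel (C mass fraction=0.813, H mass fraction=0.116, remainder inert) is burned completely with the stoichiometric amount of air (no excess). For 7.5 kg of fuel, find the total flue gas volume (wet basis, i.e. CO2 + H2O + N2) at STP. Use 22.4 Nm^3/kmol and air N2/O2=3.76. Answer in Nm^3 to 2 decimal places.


Per kg fuel: CO2 = (C/12 kmol)*22.4 = (0.813/12)*22.4 = 1.51760 Nm^3
Per kg fuel: H2O = (H/2 kmol)*22.4 = (0.116/2)*22.4 = 1.29920 Nm^3
O2 needed per kg fuel = C/12 + H/4 = 0.813/12 + 0.116/4 = 0.09675000 kmol
Per kg fuel: N2 = O2*3.76*22.4 = 0.09675000*3.76*22.4 = 8.14867 Nm^3
Total per kg = 1.51760 + 1.29920 + 8.14867 = 10.96547 Nm^3
Total = 10.96547 * 7.5 = 82.24 Nm^3


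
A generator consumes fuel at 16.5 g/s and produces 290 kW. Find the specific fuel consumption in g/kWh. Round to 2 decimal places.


SFC = (mf / BP) * 3600
Rate = 16.5 / 290 = 0.056897 g/(s*kW)
SFC = 0.056897 * 3600 = 204.83 g/kWh


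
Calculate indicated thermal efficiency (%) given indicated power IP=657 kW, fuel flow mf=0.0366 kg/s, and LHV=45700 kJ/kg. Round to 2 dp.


eta_ith = (IP / (mf * LHV)) * 100
Denominator = 0.0366 * 45700 = 1672.6200 kW
eta_ith = (657 / 1672.6200) * 100 = 39.28%
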